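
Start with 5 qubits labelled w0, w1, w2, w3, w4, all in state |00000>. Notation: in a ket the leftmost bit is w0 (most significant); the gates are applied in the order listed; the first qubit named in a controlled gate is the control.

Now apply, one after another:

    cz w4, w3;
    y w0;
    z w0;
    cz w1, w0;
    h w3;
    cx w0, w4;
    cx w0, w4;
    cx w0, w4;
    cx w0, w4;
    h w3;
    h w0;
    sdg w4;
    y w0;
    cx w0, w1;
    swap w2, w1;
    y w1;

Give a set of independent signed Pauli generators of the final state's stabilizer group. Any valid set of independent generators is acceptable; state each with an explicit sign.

The final state is stabilized by the group generated by +XIXII, +ZIZII, -IZIII, +IIIZI, +IIIIZ; other independent generating sets are equally valid. Key observation: gates 5-10 undo each other exactly, leaving only the rest of the circuit to track.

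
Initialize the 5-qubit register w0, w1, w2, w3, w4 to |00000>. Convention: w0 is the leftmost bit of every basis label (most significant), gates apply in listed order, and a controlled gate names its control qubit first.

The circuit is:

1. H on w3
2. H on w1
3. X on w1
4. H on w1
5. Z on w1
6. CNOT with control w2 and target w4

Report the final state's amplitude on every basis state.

The resulting statevector has amplitude sqrt(2)/2 on |00000>, sqrt(2)/2 on |00010>, and 0 on every other basis state. Key observation: gates 2-5 undo each other exactly, leaving only the rest of the circuit to track.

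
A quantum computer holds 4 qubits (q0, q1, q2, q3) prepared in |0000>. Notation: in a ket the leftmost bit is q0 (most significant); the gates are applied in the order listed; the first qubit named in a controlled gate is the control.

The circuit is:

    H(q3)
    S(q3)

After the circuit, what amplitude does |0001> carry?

The final state's coefficient on |0001> equals sqrt(2)*I/2.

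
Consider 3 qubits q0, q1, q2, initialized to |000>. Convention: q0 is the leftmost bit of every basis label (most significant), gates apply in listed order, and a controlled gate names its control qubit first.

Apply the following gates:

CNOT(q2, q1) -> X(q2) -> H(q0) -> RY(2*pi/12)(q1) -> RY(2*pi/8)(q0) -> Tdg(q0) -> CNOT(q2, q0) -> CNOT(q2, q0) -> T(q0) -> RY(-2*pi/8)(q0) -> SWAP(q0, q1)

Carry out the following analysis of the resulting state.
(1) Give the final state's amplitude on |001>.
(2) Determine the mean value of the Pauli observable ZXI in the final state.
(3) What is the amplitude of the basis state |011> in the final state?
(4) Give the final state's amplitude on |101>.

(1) |001> carries amplitude 1/4 + sqrt(3)/4 in the final state. Key observation: steps 5-10 multiply out to the identity, so the circuit reduces to the remaining gates.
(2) The expectation value of ZXI is sqrt(3)/2.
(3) |011> carries amplitude 1/4 + sqrt(3)/4 in the final state.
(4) The final state's coefficient on |101> equals -1/4 + sqrt(3)/4.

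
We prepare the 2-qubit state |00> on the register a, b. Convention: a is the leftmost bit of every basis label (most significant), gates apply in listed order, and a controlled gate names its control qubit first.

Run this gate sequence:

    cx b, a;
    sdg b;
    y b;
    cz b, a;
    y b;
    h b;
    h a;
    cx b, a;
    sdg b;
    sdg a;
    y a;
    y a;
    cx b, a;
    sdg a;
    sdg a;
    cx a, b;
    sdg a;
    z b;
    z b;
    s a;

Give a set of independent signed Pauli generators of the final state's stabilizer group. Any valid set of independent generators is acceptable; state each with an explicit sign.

One valid set of independent stabilizer generators is +YZ, -ZX (any independent generating set of the same group is equally correct).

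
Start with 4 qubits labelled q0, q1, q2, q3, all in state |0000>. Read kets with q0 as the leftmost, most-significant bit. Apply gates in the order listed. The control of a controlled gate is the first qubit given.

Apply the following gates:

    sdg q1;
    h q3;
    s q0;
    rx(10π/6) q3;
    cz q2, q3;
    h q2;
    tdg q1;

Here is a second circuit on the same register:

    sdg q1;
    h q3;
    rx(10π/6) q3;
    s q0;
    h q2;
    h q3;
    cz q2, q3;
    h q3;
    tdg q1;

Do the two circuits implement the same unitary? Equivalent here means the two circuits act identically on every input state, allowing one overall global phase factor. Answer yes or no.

No — the two circuits implement different unitaries, even allowing a global phase.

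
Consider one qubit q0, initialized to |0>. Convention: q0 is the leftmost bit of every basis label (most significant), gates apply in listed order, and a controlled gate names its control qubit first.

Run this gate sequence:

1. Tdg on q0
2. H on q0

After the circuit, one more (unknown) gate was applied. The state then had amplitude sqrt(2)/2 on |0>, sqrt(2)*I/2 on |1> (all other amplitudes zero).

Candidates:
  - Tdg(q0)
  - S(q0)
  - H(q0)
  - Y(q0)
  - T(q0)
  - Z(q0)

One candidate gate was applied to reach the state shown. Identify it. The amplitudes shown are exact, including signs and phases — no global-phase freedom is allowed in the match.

The applied gate was S(q0).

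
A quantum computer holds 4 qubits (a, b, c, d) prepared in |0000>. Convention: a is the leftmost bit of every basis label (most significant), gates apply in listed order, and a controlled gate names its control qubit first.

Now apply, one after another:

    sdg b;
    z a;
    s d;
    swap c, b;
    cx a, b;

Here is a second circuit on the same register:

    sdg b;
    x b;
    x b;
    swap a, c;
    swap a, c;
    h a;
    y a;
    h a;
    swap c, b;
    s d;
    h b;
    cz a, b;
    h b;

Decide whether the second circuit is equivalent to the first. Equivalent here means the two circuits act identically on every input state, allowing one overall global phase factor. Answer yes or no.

No: there is an input state on which the two circuits produce genuinely different outputs (not merely differing by a phase).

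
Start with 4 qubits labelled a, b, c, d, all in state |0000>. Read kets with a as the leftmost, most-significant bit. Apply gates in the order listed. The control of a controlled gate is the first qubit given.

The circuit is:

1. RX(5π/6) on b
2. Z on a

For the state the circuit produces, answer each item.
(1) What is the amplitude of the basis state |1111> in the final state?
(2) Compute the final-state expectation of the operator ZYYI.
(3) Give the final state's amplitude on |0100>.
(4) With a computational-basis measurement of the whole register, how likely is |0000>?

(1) The amplitude on |1111> is 0.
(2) In the final state, ZYYI has expectation 0.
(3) The final state's coefficient on |0100> equals I*(-sqrt(6) - sqrt(2))/4.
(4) Outcome |0000> occurs with probability 1/2 - sqrt(3)/4.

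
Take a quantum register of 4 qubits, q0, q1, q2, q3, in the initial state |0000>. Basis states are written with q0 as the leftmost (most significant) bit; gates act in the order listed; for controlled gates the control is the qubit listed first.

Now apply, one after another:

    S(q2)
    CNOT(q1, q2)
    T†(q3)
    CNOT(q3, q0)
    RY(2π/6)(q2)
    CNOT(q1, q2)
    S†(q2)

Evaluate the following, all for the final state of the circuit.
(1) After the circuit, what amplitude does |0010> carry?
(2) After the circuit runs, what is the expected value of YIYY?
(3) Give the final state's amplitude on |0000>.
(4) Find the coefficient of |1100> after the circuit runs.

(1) |0010> carries amplitude -I/2 in the final state.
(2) In the final state, YIYY has expectation 0.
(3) The amplitude on |0000> is sqrt(3)/2.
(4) |1100> carries amplitude 0 in the final state.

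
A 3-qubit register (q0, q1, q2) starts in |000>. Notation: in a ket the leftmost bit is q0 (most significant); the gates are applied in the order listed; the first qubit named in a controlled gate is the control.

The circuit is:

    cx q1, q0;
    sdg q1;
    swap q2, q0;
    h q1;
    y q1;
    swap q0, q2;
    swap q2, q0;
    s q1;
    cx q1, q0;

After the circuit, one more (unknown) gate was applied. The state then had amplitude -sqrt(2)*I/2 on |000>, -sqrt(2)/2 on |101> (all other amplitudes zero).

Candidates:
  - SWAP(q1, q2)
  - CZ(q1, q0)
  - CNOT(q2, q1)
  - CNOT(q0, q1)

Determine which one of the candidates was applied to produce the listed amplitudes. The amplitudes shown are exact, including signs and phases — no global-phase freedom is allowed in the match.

The unique candidate consistent with the amplitudes is SWAP(q1, q2).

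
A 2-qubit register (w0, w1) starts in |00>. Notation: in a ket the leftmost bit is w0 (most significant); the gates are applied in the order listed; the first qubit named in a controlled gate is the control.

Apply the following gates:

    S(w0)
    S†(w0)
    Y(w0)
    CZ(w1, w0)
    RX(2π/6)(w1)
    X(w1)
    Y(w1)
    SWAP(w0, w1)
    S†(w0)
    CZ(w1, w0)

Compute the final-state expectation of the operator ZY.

The observable ZY averages to 0. Key observation: gates 1-2 undo each other exactly, leaving only the rest of the circuit to track.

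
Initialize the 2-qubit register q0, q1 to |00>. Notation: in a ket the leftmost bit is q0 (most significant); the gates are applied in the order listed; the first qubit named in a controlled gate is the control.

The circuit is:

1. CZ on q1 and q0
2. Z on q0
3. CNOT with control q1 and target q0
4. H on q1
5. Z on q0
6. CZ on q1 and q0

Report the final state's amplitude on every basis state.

The final amplitudes are sqrt(2)/2 on |00>, sqrt(2)/2 on |01>, 0 on |10>, 0 on |11>.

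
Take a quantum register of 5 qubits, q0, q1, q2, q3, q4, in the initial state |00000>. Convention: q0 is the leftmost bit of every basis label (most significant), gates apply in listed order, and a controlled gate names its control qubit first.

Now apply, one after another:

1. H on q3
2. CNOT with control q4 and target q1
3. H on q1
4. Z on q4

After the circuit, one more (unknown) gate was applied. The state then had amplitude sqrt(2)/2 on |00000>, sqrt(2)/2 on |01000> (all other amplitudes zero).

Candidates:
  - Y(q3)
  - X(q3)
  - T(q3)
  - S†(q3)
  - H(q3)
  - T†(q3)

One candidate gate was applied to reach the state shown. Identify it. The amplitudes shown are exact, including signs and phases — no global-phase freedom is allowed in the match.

The unique candidate consistent with the amplitudes is H(q3).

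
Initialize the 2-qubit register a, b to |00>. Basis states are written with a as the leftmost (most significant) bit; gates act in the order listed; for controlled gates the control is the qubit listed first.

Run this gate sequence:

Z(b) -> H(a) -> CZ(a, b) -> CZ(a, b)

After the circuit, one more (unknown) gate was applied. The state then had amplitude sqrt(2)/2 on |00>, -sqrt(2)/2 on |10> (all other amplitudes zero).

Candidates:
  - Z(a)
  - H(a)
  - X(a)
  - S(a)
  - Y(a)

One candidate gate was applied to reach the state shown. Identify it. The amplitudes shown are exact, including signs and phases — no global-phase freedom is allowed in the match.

The unique candidate consistent with the amplitudes is Z(a). Key observation: gates 3-4 undo each other exactly, leaving only the rest of the circuit to track.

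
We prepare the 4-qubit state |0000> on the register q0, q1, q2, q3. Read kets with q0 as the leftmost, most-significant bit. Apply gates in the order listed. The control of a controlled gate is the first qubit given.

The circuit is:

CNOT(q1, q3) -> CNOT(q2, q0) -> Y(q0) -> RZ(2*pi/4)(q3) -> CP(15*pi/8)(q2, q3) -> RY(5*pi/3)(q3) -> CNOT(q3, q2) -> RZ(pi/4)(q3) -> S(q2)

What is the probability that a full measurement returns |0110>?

Outcome |0110> occurs with probability 0.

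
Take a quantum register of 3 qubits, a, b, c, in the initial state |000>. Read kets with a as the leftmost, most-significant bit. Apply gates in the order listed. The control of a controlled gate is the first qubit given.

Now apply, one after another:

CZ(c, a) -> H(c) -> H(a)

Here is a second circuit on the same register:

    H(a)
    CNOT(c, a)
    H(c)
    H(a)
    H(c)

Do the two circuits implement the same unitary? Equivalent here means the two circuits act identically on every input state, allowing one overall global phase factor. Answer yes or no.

No, they are not equivalent — no single phase factor reconciles the two unitaries.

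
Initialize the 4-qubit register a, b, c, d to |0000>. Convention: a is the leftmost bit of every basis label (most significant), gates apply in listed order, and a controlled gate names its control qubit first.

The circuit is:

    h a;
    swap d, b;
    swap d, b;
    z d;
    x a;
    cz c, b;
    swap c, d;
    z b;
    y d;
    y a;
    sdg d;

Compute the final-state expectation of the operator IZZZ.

The observable IZZZ averages to -1.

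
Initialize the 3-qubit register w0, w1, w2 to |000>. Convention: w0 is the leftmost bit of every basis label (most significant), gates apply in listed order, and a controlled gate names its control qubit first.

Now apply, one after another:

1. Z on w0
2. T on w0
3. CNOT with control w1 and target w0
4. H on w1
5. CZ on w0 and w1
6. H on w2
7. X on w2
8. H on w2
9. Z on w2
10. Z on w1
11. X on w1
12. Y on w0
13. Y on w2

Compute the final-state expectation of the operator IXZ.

In the final state, IXZ has expectation 1. Key observation: steps 6-9 multiply out to the identity, so the circuit reduces to the remaining gates.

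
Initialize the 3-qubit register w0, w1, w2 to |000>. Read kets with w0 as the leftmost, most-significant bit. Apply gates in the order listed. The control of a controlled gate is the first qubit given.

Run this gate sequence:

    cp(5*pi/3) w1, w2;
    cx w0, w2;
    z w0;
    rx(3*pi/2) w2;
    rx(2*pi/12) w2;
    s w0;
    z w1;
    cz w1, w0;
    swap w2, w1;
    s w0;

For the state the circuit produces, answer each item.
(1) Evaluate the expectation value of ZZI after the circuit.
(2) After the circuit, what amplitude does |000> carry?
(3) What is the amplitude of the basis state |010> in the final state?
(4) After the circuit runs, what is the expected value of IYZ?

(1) The observable ZZI averages to 1/2.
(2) The amplitude on |000> is -sqrt(3)/2.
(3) The amplitude on |010> is -I/2.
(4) The expectation value of IYZ is sqrt(3)/2.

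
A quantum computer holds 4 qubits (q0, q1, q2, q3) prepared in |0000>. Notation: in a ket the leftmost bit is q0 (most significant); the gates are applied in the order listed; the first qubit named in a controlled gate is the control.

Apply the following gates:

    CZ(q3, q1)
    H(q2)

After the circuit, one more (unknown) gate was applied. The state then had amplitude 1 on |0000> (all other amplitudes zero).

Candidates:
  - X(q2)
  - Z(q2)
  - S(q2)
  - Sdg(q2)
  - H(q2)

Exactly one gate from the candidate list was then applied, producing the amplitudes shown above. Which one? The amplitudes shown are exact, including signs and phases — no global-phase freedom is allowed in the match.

The applied gate was H(q2).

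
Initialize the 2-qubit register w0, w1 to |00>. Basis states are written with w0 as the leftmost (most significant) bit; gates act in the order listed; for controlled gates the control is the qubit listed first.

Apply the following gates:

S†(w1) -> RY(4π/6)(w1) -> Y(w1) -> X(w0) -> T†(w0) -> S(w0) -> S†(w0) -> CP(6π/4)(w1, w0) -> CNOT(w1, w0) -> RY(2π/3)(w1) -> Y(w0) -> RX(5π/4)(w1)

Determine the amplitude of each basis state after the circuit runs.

After the circuit, the state carries amplitude -sqrt(6 - 3*sqrt(2))*exp(3*I*pi/4)/8 + 3*sqrt(sqrt(2) + 2)*exp(I*pi/4)/8 on |00>, -3*sqrt(2 - sqrt(2))*exp(3*I*pi/4)/8 + sqrt(3*sqrt(2) + 6)*exp(I*pi/4)/8 on |01>, -sqrt(sqrt(2) + 2)*exp(3*I*pi/4)/8 + sqrt(6 - 3*sqrt(2))*exp(I*pi/4)/8 on |10>, -sqrt(2 - sqrt(2))*exp(I*pi/4)/8 + sqrt(3*sqrt(2) + 6)*exp(3*I*pi/4)/8 on |11>.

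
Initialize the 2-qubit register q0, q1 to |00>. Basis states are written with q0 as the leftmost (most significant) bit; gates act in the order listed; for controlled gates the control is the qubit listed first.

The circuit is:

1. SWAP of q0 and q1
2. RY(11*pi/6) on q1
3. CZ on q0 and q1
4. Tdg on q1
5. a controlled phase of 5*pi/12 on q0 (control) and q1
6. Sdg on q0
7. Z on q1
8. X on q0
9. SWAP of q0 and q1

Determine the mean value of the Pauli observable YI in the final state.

The observable YI averages to -sqrt(2)/4.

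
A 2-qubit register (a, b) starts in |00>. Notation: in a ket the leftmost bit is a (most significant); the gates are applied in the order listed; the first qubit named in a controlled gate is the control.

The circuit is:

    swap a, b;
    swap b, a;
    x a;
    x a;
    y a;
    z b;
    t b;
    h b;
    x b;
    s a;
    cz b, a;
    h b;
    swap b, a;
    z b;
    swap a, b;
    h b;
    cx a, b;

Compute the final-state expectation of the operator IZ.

The expectation value of IZ is 0.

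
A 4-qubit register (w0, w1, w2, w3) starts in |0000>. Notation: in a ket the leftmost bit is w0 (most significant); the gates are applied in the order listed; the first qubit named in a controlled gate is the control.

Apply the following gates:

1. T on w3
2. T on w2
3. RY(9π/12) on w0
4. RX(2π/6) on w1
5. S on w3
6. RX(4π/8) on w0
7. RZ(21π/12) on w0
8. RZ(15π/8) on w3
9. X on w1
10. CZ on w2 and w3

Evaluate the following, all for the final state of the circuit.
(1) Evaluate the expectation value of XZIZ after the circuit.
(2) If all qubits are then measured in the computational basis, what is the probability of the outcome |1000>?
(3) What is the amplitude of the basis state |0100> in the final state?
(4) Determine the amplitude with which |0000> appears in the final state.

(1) The observable XZIZ averages to -1/2.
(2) A full measurement returns |1000> with probability 1/8.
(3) The amplitude on |0100> is -sqrt(6)*I*sqrt(sqrt(2)/4 + 1/2)*exp(3*I*pi/16)/4 + sqrt(6)*sqrt(1/2 - sqrt(2)/4)*exp(3*I*pi/16)/4.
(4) The final state's coefficient on |0000> equals -sqrt(2)*sqrt(sqrt(2) + 2)*exp(3*I*pi/16)/8 - sqrt(2)*sqrt(2 - sqrt(2))*exp(11*I*pi/16)/8.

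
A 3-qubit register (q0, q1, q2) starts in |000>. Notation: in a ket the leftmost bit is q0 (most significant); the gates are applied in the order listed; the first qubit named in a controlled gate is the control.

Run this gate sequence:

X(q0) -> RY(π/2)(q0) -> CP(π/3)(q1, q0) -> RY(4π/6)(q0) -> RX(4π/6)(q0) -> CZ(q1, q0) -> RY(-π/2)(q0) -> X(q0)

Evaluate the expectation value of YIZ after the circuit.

In the final state, YIZ has expectation 3/4.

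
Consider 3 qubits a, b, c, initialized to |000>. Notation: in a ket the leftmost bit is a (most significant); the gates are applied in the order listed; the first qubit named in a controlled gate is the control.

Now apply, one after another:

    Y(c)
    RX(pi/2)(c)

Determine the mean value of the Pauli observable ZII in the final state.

In the final state, ZII has expectation 1.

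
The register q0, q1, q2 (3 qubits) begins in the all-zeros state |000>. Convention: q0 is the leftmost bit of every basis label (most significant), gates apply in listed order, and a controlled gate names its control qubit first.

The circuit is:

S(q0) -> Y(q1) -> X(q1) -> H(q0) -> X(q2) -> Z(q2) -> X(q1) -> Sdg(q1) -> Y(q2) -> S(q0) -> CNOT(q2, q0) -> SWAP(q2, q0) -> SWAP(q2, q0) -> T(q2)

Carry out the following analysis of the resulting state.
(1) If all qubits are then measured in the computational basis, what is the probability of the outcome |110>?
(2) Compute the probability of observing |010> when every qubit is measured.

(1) A full measurement returns |110> with probability 1/2. Key observation: the block from step 12 through step 13 cancels to the identity and can be dropped.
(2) The probability of measuring |010> is 1/2.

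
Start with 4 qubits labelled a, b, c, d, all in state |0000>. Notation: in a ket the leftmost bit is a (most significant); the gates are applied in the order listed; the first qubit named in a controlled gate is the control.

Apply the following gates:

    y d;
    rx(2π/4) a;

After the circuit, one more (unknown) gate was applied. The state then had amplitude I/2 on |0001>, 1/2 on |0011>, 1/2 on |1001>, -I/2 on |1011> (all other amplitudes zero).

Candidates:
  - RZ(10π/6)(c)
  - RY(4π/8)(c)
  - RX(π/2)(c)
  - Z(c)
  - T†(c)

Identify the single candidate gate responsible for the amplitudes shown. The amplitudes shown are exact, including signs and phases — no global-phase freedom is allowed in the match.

It was RX(π/2)(c) that produced the state shown.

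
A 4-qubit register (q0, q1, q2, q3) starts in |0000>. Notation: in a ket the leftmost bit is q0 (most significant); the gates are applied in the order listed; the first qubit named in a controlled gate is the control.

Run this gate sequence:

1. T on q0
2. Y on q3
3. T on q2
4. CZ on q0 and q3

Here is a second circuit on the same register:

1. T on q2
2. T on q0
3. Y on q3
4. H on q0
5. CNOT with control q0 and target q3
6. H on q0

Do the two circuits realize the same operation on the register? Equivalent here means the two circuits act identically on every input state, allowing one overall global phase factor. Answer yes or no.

No — the two circuits implement different unitaries, even allowing a global phase.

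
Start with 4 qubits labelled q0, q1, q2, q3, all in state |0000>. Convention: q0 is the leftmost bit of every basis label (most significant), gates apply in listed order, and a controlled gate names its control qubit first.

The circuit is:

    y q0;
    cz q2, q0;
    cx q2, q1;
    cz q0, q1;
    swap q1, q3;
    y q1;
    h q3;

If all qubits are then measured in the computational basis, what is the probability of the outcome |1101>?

The probability of measuring |1101> is 1/2.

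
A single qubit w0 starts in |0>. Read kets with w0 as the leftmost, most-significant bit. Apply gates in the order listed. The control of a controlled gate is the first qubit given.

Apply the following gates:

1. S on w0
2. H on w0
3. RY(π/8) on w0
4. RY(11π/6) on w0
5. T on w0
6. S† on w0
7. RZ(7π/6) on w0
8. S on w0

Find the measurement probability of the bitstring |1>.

A full measurement returns |1> with probability -sqrt(sqrt(2) + 2)/8 + sqrt(6 - 3*sqrt(2))/8 + 1/2.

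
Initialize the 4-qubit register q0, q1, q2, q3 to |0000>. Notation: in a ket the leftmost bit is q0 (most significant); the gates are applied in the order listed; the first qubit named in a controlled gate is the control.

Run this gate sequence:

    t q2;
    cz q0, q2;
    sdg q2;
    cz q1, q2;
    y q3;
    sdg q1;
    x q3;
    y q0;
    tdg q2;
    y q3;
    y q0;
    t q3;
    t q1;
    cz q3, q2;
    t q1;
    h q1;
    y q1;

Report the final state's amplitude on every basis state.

After the circuit, the state carries amplitude sqrt(2)*exp(3*I*pi/4)/2 on |0001>, -sqrt(2)*exp(3*I*pi/4)/2 on |0101>, and 0 on every other basis state.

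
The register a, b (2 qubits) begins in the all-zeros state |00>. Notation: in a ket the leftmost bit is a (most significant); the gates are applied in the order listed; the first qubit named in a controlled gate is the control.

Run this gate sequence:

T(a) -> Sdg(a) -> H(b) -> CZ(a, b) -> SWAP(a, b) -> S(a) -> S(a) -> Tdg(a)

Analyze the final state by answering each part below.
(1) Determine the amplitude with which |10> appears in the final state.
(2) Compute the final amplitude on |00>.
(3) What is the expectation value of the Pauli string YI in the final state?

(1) The final state's coefficient on |10> equals sqrt(2)*exp(3*I*pi/4)/2.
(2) |00> carries amplitude sqrt(2)/2 in the final state.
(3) The observable YI averages to sqrt(2)/2.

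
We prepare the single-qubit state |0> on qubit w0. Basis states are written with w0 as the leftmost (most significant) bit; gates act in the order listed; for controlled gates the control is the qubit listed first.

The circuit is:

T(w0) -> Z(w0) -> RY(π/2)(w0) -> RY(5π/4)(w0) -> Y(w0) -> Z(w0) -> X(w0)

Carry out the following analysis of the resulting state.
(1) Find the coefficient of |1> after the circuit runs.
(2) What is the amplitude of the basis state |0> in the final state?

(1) The amplitude on |1> is -sqrt(2)*I*sqrt(sqrt(2) + 2)/4 + sqrt(2)*I*sqrt(2 - sqrt(2))/4.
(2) The amplitude on |0> is sqrt(2)*I*sqrt(2 - sqrt(2))/4 + sqrt(2)*I*sqrt(sqrt(2) + 2)/4.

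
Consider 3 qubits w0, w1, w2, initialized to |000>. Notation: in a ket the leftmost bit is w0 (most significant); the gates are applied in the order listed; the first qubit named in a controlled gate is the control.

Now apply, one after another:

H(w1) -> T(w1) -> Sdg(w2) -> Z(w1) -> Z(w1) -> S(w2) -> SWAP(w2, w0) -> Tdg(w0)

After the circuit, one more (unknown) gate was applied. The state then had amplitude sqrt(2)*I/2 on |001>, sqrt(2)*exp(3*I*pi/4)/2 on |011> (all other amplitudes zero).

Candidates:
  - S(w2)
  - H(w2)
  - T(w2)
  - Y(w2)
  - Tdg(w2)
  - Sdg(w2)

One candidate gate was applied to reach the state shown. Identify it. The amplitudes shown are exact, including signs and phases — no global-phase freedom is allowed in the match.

The unique candidate consistent with the amplitudes is Y(w2). Key observation: the block from step 3 through step 6 cancels to the identity and can be dropped.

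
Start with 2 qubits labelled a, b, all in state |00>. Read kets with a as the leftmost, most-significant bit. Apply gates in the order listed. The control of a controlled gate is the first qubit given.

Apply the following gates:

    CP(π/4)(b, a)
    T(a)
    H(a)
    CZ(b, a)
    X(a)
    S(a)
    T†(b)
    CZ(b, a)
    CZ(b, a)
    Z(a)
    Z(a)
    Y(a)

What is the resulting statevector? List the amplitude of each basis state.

After the circuit, the state carries amplitude sqrt(2)/2 on |00>, 0 on |01>, sqrt(2)*I/2 on |10>, 0 on |11>.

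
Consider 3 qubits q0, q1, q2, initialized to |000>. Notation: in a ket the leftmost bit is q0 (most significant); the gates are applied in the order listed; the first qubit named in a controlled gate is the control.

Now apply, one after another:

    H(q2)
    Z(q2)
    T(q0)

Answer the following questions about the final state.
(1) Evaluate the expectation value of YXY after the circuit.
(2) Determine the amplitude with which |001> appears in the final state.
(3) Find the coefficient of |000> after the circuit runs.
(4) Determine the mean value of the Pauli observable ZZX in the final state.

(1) The expectation value of YXY is 0.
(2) The final state's coefficient on |001> equals -sqrt(2)/2.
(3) The final state's coefficient on |000> equals sqrt(2)/2.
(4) The observable ZZX averages to -1.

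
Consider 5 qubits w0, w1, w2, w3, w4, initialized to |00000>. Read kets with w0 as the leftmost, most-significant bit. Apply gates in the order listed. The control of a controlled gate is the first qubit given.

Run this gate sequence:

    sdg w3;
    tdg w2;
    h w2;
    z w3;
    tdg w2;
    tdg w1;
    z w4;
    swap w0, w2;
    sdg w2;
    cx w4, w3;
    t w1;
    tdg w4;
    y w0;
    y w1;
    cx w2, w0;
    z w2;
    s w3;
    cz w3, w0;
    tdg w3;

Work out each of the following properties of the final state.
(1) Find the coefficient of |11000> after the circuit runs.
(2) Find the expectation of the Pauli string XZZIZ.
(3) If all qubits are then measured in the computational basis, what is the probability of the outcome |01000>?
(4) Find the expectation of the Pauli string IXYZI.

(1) The final state's coefficient on |11000> equals -sqrt(2)/2.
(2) The observable XZZIZ averages to sqrt(2)/2.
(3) A full measurement returns |01000> with probability 1/2.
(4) In the final state, IXYZI has expectation 0.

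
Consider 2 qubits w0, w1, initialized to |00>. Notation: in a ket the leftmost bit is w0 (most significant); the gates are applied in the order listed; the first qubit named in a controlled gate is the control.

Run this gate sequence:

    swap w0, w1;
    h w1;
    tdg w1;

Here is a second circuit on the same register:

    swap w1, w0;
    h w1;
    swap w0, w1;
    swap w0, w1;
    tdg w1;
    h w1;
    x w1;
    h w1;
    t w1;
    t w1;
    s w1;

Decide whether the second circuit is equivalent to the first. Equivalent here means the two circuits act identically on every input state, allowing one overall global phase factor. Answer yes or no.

Yes — the two circuits implement the same unitary up to a global phase.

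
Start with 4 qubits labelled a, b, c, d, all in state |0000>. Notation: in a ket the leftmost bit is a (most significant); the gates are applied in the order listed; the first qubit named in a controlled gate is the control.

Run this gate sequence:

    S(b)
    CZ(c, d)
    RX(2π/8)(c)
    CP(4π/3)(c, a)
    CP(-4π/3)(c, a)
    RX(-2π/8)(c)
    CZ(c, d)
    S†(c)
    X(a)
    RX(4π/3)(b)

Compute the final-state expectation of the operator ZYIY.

The observable ZYIY averages to 0.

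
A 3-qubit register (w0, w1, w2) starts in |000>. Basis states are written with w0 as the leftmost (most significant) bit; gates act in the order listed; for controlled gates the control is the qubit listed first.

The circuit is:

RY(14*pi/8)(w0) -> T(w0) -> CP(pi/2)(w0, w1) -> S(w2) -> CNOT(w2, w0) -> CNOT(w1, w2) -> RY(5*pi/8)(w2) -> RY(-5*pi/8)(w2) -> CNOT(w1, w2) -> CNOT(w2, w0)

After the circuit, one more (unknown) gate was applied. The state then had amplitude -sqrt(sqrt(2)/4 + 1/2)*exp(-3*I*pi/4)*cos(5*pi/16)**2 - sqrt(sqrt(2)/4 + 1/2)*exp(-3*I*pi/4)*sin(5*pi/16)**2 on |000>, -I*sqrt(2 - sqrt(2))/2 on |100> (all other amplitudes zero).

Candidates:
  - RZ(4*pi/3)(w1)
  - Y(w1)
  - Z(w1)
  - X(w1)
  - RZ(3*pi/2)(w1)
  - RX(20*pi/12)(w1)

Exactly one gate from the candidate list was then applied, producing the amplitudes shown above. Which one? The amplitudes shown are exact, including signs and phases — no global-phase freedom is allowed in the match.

It was RZ(3*pi/2)(w1) that produced the state shown. Key observation: the block from step 5 through step 10 cancels to the identity and can be dropped.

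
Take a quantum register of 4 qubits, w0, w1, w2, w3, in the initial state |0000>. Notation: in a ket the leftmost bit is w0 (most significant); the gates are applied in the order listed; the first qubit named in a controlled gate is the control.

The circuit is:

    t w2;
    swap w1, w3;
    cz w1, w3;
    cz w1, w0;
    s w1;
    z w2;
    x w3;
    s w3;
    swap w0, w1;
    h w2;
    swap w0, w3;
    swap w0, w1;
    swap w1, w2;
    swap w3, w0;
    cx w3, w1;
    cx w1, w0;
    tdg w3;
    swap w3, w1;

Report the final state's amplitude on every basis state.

The resulting statevector has amplitude sqrt(2)*I/2 on |0010>, sqrt(2)*I/2 on |1011>, and 0 on every other basis state.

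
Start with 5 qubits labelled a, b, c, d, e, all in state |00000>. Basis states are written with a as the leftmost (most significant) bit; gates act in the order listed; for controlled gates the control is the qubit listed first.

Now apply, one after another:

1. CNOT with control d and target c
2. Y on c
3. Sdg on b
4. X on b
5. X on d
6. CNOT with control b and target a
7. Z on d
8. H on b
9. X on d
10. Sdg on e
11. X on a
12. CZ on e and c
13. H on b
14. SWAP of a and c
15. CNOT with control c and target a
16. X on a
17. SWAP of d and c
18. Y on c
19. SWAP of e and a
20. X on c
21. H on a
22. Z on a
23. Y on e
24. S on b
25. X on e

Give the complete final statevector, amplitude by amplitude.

The resulting statevector has amplitude -sqrt(2)/2 on |01000>, sqrt(2)/2 on |11000>, and 0 on every other basis state.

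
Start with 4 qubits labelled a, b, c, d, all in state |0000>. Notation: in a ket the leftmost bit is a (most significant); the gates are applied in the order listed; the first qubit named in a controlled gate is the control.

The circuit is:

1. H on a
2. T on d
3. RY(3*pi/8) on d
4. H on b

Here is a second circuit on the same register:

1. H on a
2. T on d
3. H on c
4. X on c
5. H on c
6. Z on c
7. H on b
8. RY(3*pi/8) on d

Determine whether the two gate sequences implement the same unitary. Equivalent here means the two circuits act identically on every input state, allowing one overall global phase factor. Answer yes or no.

Yes — the two circuits implement the same unitary up to a global phase.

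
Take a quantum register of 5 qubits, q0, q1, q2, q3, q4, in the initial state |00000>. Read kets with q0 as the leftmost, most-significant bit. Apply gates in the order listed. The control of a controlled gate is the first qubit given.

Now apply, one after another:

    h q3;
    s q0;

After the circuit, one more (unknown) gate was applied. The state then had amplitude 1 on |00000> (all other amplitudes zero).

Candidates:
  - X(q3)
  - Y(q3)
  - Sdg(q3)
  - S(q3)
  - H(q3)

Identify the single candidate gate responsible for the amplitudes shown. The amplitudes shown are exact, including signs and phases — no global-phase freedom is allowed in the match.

It was H(q3) that produced the state shown.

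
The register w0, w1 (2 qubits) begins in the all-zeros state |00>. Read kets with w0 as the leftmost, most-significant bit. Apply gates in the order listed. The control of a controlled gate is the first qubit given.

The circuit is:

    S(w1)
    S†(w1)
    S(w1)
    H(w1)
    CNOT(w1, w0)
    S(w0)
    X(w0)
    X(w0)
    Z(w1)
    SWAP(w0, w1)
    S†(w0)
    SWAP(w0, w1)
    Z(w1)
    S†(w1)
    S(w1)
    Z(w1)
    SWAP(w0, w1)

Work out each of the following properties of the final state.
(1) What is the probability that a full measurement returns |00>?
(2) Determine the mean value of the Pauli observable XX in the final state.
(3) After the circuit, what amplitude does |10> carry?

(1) The probability of measuring |00> is 1/2. Key observation: gates 12-17 undo each other exactly, leaving only the rest of the circuit to track.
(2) The expectation value of XX is -1.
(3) |10> carries amplitude 0 in the final state.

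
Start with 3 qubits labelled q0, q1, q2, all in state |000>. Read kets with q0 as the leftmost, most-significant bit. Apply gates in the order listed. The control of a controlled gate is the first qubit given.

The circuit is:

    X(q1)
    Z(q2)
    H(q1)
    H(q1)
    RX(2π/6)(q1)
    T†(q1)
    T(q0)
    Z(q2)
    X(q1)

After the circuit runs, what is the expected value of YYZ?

In the final state, YYZ has expectation 0.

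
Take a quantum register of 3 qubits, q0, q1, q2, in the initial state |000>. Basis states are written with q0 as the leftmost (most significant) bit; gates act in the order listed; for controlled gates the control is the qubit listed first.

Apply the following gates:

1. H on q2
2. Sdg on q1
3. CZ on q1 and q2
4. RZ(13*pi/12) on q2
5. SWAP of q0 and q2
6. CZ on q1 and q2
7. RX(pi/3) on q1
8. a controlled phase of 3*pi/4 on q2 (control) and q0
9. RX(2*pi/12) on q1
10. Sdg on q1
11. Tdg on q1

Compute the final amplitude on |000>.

The amplitude on |000> is -exp(11*I*pi/24)/2.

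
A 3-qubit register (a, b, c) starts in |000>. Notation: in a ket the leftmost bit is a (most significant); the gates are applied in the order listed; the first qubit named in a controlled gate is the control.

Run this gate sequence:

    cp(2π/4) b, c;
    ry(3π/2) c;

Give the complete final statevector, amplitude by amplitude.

The final amplitudes are -sqrt(2)/2 on |000>, sqrt(2)/2 on |001>, and 0 on every other basis state.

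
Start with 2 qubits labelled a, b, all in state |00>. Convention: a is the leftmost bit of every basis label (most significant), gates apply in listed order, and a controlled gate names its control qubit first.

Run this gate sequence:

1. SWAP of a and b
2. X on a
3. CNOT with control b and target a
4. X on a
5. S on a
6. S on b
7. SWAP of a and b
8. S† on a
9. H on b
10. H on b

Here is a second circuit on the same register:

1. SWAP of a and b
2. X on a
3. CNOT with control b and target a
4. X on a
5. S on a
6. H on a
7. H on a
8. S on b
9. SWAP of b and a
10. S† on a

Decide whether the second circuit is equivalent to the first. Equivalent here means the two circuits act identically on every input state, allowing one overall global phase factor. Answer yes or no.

Yes, they are equivalent — the unitaries differ by at most a global phase.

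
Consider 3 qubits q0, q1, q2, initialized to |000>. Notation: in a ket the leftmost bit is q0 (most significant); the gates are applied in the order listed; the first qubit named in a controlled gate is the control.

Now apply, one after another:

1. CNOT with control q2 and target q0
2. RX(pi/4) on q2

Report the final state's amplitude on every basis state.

The resulting statevector has amplitude sqrt(sqrt(2) + 2)/2 on |000>, -I*sqrt(2 - sqrt(2))/2 on |001>, and 0 on every other basis state.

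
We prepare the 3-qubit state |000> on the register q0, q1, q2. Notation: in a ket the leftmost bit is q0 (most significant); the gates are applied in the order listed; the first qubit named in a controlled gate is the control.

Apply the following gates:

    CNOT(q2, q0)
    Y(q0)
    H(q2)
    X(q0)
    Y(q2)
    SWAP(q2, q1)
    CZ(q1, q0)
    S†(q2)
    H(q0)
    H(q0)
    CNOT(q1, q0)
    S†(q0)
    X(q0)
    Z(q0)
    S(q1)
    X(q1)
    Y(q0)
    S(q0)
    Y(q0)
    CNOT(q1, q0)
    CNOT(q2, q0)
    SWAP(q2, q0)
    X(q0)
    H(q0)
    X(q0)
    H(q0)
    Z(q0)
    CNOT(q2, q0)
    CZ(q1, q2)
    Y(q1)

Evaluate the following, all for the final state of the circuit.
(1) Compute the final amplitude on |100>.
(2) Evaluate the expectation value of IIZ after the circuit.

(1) |100> carries amplitude sqrt(2)*I/2 in the final state. Key observation: the block from step 24 through step 27 cancels to the identity and can be dropped.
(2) The observable IIZ averages to 1.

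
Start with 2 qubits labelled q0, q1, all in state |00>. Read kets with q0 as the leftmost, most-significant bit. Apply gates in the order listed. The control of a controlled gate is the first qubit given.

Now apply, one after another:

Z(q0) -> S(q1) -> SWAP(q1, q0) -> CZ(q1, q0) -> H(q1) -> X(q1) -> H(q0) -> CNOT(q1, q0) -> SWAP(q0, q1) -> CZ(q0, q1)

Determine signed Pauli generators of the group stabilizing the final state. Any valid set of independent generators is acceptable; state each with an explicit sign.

The final state is stabilized by the group generated by +XZ, +ZX; other independent generating sets are equally valid.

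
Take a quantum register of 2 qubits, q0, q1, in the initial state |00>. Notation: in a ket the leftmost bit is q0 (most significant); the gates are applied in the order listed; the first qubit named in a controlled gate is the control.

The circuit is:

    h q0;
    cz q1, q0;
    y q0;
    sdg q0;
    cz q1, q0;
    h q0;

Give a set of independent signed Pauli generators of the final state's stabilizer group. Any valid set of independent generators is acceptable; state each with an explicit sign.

The final state is stabilized by the group generated by -YI, +IZ; other independent generating sets are equally valid.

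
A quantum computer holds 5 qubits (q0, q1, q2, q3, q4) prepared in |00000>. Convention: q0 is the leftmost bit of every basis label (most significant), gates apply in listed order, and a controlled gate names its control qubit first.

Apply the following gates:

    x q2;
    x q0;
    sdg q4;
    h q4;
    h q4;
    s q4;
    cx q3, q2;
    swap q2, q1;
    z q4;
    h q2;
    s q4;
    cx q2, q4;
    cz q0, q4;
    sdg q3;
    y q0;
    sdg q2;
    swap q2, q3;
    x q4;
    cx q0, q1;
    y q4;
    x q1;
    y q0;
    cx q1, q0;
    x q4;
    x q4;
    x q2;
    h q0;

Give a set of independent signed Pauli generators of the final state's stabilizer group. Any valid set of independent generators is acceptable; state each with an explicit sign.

One valid set of independent stabilizer generators is -XIIII, -IIIXY, +IZIII, -IIZII, +IIIZZ (any independent generating set of the same group is equally correct).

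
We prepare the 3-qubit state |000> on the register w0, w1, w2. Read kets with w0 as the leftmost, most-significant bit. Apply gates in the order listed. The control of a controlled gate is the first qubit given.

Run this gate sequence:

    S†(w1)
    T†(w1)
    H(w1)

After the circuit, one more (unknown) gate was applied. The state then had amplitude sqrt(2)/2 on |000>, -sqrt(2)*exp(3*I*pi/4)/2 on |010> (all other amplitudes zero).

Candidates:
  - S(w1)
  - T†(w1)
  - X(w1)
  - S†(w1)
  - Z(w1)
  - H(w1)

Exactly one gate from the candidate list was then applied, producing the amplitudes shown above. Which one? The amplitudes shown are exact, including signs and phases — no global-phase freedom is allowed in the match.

It was T†(w1) that produced the state shown.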